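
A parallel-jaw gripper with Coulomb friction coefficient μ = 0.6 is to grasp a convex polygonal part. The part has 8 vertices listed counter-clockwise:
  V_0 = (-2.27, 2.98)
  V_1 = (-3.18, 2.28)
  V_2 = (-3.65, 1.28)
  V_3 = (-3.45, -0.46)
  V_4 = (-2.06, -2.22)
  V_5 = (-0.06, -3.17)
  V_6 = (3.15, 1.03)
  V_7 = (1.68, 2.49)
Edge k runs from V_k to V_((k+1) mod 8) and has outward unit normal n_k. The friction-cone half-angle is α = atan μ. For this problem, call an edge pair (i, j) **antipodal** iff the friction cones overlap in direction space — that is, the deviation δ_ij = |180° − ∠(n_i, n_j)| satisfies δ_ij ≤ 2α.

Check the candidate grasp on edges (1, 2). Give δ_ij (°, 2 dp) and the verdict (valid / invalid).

α = atan 0.6 = 30.96°;  2α = 61.93°
edge 1: e_1 = (-0.47, -1.00);  n_1 = (-0.9050, +0.4254)
edge 2: e_2 = (+0.20, -1.74);  n_2 = (-0.9935, -0.1142)
∠(n_1, n_2) = 31.73°
δ = |180° − 31.73°| = 148.27°
148.27° > 2α = 61.93°  →  invalid

δ = 148.27°, invalid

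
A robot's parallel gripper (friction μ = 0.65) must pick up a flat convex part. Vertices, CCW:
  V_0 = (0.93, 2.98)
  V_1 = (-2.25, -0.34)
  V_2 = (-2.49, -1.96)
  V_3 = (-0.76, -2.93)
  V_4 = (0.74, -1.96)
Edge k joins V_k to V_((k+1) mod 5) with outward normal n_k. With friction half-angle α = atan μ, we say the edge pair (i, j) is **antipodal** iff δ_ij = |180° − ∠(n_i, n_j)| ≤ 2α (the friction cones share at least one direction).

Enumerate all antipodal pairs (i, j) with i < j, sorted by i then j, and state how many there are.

α = atan 0.65 = 33.02°;  2α = 66.05°
n_0 = (-0.7222, +0.6917)
n_1 = (-0.9892, +0.1465)
n_2 = (-0.4891, -0.8722)
n_3 = (+0.5430, -0.8397)
n_4 = (+0.9993, -0.0384)
  (0,1): δ = 144.66°  ·
  (0,2): δ = 75.51°  ·
  (0,3): δ = 13.34°  ✓
  (0,4): δ = 41.56°  ✓
  (1,2): δ = 110.85°  ·
  (1,3): δ = 48.68°  ✓
  (1,4): δ = 6.22°  ✓
  (2,3): δ = 117.83°  ·
  (2,4): δ = 62.92°  ✓
  (3,4): δ = 125.09°  ·
antipodal pairs: 5

count = 5; pairs: (0,3), (0,4), (1,3), (1,4), (2,4)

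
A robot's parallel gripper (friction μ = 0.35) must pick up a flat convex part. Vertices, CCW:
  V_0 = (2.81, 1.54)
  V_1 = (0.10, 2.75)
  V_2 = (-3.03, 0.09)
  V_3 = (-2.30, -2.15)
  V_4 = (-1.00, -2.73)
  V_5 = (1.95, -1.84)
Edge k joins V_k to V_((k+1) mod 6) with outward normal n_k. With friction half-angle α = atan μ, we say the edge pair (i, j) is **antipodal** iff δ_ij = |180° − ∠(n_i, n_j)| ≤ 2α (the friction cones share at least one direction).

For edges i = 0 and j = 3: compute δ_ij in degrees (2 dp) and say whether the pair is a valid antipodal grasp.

δ = 0.02°, valid

α = atan 0.35 = 19.29°;  2α = 38.58°
edge 0: e_0 = (-2.71, +1.21);  n_0 = (+0.4077, +0.9131)
edge 3: e_3 = (+1.30, -0.58);  n_3 = (-0.4074, -0.9132)
∠(n_0, n_3) = 179.98°
δ = |180° − 179.98°| = 0.02°
0.02° ≤ 2α = 38.58°  →  valid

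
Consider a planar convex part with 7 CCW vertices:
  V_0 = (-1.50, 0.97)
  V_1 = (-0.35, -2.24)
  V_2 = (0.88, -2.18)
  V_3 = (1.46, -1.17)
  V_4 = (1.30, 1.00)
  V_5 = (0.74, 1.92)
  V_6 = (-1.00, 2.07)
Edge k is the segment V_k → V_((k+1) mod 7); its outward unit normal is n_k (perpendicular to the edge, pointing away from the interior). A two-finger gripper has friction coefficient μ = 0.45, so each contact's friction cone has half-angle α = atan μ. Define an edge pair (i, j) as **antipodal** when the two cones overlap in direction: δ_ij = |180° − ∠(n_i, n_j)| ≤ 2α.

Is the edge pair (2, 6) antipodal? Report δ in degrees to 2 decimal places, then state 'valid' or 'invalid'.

α = atan 0.45 = 24.23°;  2α = 48.46°
edge 2: e_2 = (+0.58, +1.01);  n_2 = (+0.8672, -0.4980)
edge 6: e_6 = (-0.50, -1.10);  n_6 = (-0.9104, +0.4138)
∠(n_2, n_6) = 174.58°
δ = |180° − 174.58°| = 5.42°
5.42° ≤ 2α = 48.46°  →  valid

δ = 5.42°, valid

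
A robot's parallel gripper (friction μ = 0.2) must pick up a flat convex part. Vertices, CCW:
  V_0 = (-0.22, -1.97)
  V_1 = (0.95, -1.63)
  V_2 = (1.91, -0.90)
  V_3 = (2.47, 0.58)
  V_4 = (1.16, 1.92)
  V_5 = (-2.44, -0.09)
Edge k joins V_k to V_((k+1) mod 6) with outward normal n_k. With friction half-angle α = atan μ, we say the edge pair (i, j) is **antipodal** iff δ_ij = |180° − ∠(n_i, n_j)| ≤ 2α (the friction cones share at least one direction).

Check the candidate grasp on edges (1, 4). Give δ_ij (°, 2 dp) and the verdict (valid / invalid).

δ = 8.07°, valid

α = atan 0.2 = 11.31°;  2α = 22.62°
edge 1: e_1 = (+0.96, +0.73);  n_1 = (+0.6053, -0.7960)
edge 4: e_4 = (-3.60, -2.01);  n_4 = (-0.4875, +0.8731)
∠(n_1, n_4) = 171.93°
δ = |180° − 171.93°| = 8.07°
8.07° ≤ 2α = 22.62°  →  valid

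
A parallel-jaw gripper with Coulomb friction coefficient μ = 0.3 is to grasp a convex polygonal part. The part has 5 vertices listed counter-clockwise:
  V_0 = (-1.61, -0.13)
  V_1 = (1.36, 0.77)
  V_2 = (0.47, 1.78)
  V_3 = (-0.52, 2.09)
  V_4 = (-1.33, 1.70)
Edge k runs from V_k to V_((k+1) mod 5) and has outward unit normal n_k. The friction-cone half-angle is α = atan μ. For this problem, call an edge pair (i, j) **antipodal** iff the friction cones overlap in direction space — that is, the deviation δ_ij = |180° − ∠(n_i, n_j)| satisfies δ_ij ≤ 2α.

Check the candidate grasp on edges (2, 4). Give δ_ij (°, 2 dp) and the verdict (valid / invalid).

δ = 81.31°, invalid

α = atan 0.3 = 16.70°;  2α = 33.40°
edge 2: e_2 = (-0.99, +0.31);  n_2 = (+0.2988, +0.9543)
edge 4: e_4 = (-0.28, -1.83);  n_4 = (-0.9885, +0.1512)
∠(n_2, n_4) = 98.69°
δ = |180° − 98.69°| = 81.31°
81.31° > 2α = 33.40°  →  invalid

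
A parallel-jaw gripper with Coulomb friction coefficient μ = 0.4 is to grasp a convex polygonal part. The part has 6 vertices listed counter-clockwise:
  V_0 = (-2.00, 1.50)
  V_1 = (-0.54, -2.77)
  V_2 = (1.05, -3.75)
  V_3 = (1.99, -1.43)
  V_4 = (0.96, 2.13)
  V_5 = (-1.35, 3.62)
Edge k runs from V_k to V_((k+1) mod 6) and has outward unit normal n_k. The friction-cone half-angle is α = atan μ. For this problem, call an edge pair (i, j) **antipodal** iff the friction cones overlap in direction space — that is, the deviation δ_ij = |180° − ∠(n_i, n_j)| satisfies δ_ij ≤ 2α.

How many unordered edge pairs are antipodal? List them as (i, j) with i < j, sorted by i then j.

count = 7; pairs: (0,2), (0,3), (0,4), (1,3), (1,4), (2,5), (3,5)

α = atan 0.4 = 21.80°;  2α = 43.60°
n_0 = (-0.9462, -0.3235)
n_1 = (-0.5247, -0.8513)
n_2 = (+0.9268, -0.3755)
n_3 = (+0.9606, +0.2779)
n_4 = (+0.5420, +0.8404)
n_5 = (-0.9561, +0.2931)
  (0,1): δ = 140.52°  ·
  (0,2): δ = 40.93°  ✓
  (0,3): δ = 2.74°  ✓
  (0,4): δ = 38.30°  ✓
  (0,5): δ = 144.08°  ·
  (1,2): δ = 80.41°  ·
  (1,3): δ = 42.22°  ✓
  (1,4): δ = 1.18°  ✓
  (1,5): δ = 104.60°  ·
  (2,3): δ = 141.81°  ·
  (2,4): δ = 100.77°  ·
  (2,5): δ = 5.01°  ✓
  (3,4): δ = 138.96°  ·
  (3,5): δ = 33.18°  ✓
  (4,5): δ = 74.22°  ·
antipodal pairs: 7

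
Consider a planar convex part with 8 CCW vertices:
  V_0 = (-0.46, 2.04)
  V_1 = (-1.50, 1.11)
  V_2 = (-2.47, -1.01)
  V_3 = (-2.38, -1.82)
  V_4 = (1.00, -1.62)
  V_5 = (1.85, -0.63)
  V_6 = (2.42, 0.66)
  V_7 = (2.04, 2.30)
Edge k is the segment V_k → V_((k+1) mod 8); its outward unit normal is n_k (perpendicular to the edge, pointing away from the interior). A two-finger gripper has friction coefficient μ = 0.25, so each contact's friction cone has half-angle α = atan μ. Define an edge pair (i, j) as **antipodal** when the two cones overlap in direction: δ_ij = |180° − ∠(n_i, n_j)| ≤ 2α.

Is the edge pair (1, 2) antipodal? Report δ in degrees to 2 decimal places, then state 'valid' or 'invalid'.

α = atan 0.25 = 14.04°;  2α = 28.07°
edge 1: e_1 = (-0.97, -2.12);  n_1 = (-0.9093, +0.4161)
edge 2: e_2 = (+0.09, -0.81);  n_2 = (-0.9939, -0.1104)
∠(n_1, n_2) = 30.93°
δ = |180° − 30.93°| = 149.07°
149.07° > 2α = 28.07°  →  invalid

δ = 149.07°, invalid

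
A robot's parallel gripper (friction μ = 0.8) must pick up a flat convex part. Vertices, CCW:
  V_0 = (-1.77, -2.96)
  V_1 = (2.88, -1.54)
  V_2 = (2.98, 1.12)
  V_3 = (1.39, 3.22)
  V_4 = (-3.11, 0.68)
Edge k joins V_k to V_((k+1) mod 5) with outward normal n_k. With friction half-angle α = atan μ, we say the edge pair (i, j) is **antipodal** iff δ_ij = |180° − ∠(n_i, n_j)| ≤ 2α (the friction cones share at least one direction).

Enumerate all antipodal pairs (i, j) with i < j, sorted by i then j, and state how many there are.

count = 5; pairs: (0,2), (0,3), (1,3), (1,4), (2,4)

α = atan 0.8 = 38.66°;  2α = 77.32°
n_0 = (+0.2921, -0.9564)
n_1 = (+0.9993, -0.0376)
n_2 = (+0.7973, +0.6036)
n_3 = (-0.4915, +0.8709)
n_4 = (-0.9384, -0.3455)
  (0,1): δ = 109.13°  ·
  (0,2): δ = 69.85°  ✓
  (0,3): δ = 12.46°  ✓
  (0,4): δ = 93.23°  ·
  (1,2): δ = 140.72°  ·
  (1,3): δ = 58.40°  ✓
  (1,4): δ = 22.36°  ✓
  (2,3): δ = 97.69°  ·
  (2,4): δ = 16.92°  ✓
  (3,4): δ = 99.23°  ·
antipodal pairs: 5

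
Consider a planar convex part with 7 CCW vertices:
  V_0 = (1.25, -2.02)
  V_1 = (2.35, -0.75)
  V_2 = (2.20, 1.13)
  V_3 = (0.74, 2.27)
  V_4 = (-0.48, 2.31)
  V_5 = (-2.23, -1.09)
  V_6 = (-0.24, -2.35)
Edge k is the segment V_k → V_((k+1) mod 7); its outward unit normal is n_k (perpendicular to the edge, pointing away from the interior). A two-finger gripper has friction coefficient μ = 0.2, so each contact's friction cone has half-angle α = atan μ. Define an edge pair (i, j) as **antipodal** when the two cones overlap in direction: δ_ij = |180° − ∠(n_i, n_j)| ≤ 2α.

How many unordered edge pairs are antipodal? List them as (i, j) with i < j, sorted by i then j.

count = 3; pairs: (0,4), (2,5), (3,6)

α = atan 0.2 = 11.31°;  2α = 22.62°
n_0 = (+0.7559, -0.6547)
n_1 = (+0.9968, +0.0795)
n_2 = (+0.6154, +0.7882)
n_3 = (+0.0328, +0.9995)
n_4 = (-0.8891, +0.4576)
n_5 = (-0.5350, -0.8449)
n_6 = (+0.2162, -0.9763)
  (0,1): δ = 134.54°  ·
  (0,2): δ = 87.09°  ·
  (0,3): δ = 50.98°  ·
  (0,4): δ = 13.66°  ✓
  (0,5): δ = 98.56°  ·
  (0,6): δ = 143.39°  ·
  (1,2): δ = 132.55°  ·
  (1,3): δ = 96.44°  ·
  (1,4): δ = 31.80°  ·
  (1,5): δ = 53.10°  ·
  (1,6): δ = 97.93°  ·
  (2,3): δ = 143.89°  ·
  (2,4): δ = 79.25°  ·
  (2,5): δ = 5.64°  ✓
  (2,6): δ = 50.47°  ·
  (3,4): δ = 115.36°  ·
  (3,5): δ = 30.46°  ·
  (3,6): δ = 14.37°  ✓
  (4,5): δ = 95.11°  ·
  (4,6): δ = 50.28°  ·
  (5,6): δ = 135.17°  ·
antipodal pairs: 3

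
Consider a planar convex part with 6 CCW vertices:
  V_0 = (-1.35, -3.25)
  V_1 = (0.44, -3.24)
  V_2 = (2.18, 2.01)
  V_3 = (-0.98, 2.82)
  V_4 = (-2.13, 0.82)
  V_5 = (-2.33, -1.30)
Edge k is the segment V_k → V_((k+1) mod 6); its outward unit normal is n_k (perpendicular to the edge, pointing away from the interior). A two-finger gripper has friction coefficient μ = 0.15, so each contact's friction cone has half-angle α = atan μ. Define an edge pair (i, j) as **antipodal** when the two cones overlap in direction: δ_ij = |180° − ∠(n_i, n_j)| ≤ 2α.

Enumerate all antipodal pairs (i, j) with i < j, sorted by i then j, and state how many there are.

α = atan 0.15 = 8.53°;  2α = 17.06°
n_0 = (+0.0056, -1.0000)
n_1 = (+0.9492, -0.3146)
n_2 = (+0.2483, +0.9687)
n_3 = (-0.8669, +0.4985)
n_4 = (-0.9956, +0.0939)
n_5 = (-0.8935, -0.4490)
  (0,1): δ = 108.66°  ·
  (0,2): δ = 14.70°  ✓
  (0,3): δ = 59.78°  ·
  (0,4): δ = 84.29°  ·
  (0,5): δ = 116.36°  ·
  (1,2): δ = 86.04°  ·
  (1,3): δ = 11.56°  ✓
  (1,4): δ = 12.95°  ✓
  (1,5): δ = 45.02°  ·
  (2,3): δ = 105.52°  ·
  (2,4): δ = 81.01°  ·
  (2,5): δ = 48.94°  ·
  (3,4): δ = 155.49°  ·
  (3,5): δ = 123.42°  ·
  (4,5): δ = 147.93°  ·
antipodal pairs: 3

count = 3; pairs: (0,2), (1,3), (1,4)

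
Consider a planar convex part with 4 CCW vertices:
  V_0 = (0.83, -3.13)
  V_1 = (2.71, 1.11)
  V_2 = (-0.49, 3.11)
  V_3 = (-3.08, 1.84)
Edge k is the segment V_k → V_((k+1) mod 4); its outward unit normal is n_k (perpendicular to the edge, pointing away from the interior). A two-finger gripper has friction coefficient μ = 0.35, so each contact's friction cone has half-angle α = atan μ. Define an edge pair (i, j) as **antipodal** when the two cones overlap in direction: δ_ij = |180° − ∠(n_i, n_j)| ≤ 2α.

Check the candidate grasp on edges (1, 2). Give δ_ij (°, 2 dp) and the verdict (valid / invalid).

δ = 121.87°, invalid

α = atan 0.35 = 19.29°;  2α = 38.58°
edge 1: e_1 = (-3.20, +2.00);  n_1 = (+0.5300, +0.8480)
edge 2: e_2 = (-2.59, -1.27);  n_2 = (-0.4403, +0.8979)
∠(n_1, n_2) = 58.13°
δ = |180° − 58.13°| = 121.87°
121.87° > 2α = 38.58°  →  invalid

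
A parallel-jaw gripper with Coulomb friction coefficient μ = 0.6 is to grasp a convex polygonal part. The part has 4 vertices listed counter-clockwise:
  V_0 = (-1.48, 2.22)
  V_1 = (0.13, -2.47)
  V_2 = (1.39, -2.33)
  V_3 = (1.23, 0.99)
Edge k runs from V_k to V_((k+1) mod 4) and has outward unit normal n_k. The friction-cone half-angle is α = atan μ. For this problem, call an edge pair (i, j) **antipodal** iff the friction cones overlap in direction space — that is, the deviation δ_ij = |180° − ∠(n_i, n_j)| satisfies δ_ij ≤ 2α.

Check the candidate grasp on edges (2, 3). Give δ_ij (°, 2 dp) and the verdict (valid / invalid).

α = atan 0.6 = 30.96°;  2α = 61.93°
edge 2: e_2 = (-0.16, +3.32);  n_2 = (+0.9988, +0.0481)
edge 3: e_3 = (-2.71, +1.23);  n_3 = (+0.4133, +0.9106)
∠(n_2, n_3) = 62.83°
δ = |180° − 62.83°| = 117.17°
117.17° > 2α = 61.93°  →  invalid

δ = 117.17°, invalid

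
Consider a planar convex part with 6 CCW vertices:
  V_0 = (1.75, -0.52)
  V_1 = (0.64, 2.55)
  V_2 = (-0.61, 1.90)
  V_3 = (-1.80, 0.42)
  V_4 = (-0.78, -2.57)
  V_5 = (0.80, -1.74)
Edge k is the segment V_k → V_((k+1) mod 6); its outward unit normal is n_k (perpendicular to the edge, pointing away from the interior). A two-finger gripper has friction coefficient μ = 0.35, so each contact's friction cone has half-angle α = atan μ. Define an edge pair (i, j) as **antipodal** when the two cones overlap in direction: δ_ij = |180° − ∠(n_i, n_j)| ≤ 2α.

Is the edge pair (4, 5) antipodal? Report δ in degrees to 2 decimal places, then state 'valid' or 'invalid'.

δ = 155.62°, invalid

α = atan 0.35 = 19.29°;  2α = 38.58°
edge 4: e_4 = (+1.58, +0.83);  n_4 = (+0.4651, -0.8853)
edge 5: e_5 = (+0.95, +1.22);  n_5 = (+0.7890, -0.6144)
∠(n_4, n_5) = 24.38°
δ = |180° − 24.38°| = 155.62°
155.62° > 2α = 38.58°  →  invalid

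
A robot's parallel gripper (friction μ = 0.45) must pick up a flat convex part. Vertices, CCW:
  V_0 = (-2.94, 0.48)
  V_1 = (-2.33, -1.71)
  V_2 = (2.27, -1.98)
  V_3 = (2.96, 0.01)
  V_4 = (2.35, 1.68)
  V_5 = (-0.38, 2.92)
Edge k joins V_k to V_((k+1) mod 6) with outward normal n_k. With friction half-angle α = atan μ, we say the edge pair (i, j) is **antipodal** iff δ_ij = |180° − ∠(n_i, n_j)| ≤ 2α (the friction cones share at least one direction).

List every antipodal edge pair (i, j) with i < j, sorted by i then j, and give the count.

α = atan 0.45 = 24.23°;  2α = 48.46°
n_0 = (-0.9633, -0.2683)
n_1 = (-0.0586, -0.9983)
n_2 = (+0.9448, -0.3276)
n_3 = (+0.9393, +0.3431)
n_4 = (+0.4136, +0.9105)
n_5 = (-0.6899, +0.7239)
  (0,1): δ = 108.92°  ·
  (0,2): δ = 34.69°  ✓
  (0,3): δ = 4.50°  ✓
  (0,4): δ = 50.01°  ·
  (0,5): δ = 118.06°  ·
  (1,2): δ = 105.76°  ·
  (1,3): δ = 66.58°  ·
  (1,4): δ = 21.07°  ✓
  (1,5): δ = 46.98°  ✓
  (2,3): δ = 140.81°  ·
  (2,4): δ = 95.30°  ·
  (2,5): δ = 27.25°  ✓
  (3,4): δ = 134.49°  ·
  (3,5): δ = 66.44°  ·
  (4,5): δ = 111.95°  ·
antipodal pairs: 5

count = 5; pairs: (0,2), (0,3), (1,4), (1,5), (2,5)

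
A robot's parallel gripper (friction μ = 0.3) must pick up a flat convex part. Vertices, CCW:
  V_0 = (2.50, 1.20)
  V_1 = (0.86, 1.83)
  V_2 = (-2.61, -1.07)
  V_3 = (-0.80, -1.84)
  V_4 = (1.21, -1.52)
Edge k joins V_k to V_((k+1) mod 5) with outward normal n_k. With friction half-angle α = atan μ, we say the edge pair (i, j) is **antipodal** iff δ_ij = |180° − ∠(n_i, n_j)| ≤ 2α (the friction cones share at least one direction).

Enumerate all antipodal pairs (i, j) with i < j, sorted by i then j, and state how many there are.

α = atan 0.3 = 16.70°;  2α = 33.40°
n_0 = (+0.3586, +0.9335)
n_1 = (-0.6413, +0.7673)
n_2 = (-0.3915, -0.9202)
n_3 = (+0.1572, -0.9876)
n_4 = (+0.9035, -0.4285)
  (0,1): δ = 119.10°  ·
  (0,2): δ = 2.03°  ✓
  (0,3): δ = 30.06°  ✓
  (0,4): δ = 85.64°  ·
  (1,2): δ = 62.93°  ·
  (1,3): δ = 30.84°  ✓
  (1,4): δ = 24.74°  ✓
  (2,3): δ = 147.91°  ·
  (2,4): δ = 92.33°  ·
  (3,4): δ = 124.42°  ·
antipodal pairs: 4

count = 4; pairs: (0,2), (0,3), (1,3), (1,4)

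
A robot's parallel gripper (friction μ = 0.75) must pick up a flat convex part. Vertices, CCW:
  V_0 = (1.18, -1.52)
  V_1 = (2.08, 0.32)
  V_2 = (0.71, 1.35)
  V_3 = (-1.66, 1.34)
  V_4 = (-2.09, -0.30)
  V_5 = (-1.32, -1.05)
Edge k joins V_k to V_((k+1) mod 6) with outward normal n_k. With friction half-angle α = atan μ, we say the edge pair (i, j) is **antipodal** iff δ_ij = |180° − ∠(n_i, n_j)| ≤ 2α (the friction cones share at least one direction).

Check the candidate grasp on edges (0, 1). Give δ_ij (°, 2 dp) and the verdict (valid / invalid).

δ = 100.87°, invalid

α = atan 0.75 = 36.87°;  2α = 73.74°
edge 0: e_0 = (+0.90, +1.84);  n_0 = (+0.8983, -0.4394)
edge 1: e_1 = (-1.37, +1.03);  n_1 = (+0.6009, +0.7993)
∠(n_0, n_1) = 79.13°
δ = |180° − 79.13°| = 100.87°
100.87° > 2α = 73.74°  →  invalid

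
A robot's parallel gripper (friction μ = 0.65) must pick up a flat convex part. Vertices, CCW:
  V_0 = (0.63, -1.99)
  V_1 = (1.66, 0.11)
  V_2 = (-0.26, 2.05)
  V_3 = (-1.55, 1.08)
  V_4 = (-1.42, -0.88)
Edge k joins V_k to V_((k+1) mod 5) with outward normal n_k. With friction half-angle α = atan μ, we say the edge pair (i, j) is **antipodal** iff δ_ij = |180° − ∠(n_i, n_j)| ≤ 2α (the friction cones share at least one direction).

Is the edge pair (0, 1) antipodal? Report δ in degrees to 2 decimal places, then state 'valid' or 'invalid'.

α = atan 0.65 = 33.02°;  2α = 66.05°
edge 0: e_0 = (+1.03, +2.10);  n_0 = (+0.8978, -0.4404)
edge 1: e_1 = (-1.92, +1.94);  n_1 = (+0.7108, +0.7034)
∠(n_0, n_1) = 70.83°
δ = |180° − 70.83°| = 109.17°
109.17° > 2α = 66.05°  →  invalid

δ = 109.17°, invalid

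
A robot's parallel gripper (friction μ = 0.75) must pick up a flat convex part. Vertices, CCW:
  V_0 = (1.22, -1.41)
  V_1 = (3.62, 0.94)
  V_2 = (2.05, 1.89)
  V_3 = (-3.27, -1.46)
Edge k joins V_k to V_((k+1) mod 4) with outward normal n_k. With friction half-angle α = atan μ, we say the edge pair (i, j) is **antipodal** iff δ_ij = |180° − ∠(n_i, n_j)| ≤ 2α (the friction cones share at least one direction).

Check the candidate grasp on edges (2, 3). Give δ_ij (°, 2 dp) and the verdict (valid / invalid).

δ = 31.56°, valid

α = atan 0.75 = 36.87°;  2α = 73.74°
edge 2: e_2 = (-5.32, -3.35);  n_2 = (-0.5329, +0.8462)
edge 3: e_3 = (+4.49, +0.05);  n_3 = (+0.0111, -0.9999)
∠(n_2, n_3) = 148.44°
δ = |180° − 148.44°| = 31.56°
31.56° ≤ 2α = 73.74°  →  valid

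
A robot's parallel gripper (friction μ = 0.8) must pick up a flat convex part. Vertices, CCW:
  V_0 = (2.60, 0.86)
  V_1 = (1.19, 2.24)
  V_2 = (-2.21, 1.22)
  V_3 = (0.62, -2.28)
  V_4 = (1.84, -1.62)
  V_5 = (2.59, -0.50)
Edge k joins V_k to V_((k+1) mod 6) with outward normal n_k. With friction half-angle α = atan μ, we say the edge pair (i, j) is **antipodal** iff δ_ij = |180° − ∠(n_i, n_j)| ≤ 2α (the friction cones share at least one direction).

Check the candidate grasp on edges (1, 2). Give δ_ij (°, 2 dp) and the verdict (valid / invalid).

α = atan 0.8 = 38.66°;  2α = 77.32°
edge 1: e_1 = (-3.40, -1.02);  n_1 = (-0.2873, +0.9578)
edge 2: e_2 = (+2.83, -3.50);  n_2 = (-0.7776, -0.6288)
∠(n_1, n_2) = 112.26°
δ = |180° − 112.26°| = 67.74°
67.74° ≤ 2α = 77.32°  →  valid

δ = 67.74°, valid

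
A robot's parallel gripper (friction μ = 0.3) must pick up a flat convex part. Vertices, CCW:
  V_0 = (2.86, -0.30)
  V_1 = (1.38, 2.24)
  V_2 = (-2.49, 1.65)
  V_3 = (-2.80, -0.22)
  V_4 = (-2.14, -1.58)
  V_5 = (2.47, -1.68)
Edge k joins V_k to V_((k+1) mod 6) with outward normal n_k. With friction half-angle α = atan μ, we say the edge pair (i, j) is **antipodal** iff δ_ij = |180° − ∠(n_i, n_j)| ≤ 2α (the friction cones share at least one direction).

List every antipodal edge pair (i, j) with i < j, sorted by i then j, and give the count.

α = atan 0.3 = 16.70°;  2α = 33.40°
n_0 = (+0.8640, +0.5034)
n_1 = (-0.1507, +0.9886)
n_2 = (-0.9865, +0.1635)
n_3 = (-0.8997, -0.4366)
n_4 = (-0.0217, -0.9998)
n_5 = (+0.9623, -0.2720)
  (0,1): δ = 111.56°  ·
  (0,2): δ = 39.64°  ·
  (0,3): δ = 4.34°  ✓
  (0,4): δ = 58.53°  ·
  (0,5): δ = 133.99°  ·
  (1,2): δ = 108.08°  ·
  (1,3): δ = 72.78°  ·
  (1,4): δ = 9.91°  ✓
  (1,5): δ = 65.55°  ·
  (2,3): δ = 144.70°  ·
  (2,4): δ = 81.83°  ·
  (2,5): δ = 6.37°  ✓
  (3,4): δ = 117.13°  ·
  (3,5): δ = 41.67°  ·
  (4,5): δ = 104.54°  ·
antipodal pairs: 3

count = 3; pairs: (0,3), (1,4), (2,5)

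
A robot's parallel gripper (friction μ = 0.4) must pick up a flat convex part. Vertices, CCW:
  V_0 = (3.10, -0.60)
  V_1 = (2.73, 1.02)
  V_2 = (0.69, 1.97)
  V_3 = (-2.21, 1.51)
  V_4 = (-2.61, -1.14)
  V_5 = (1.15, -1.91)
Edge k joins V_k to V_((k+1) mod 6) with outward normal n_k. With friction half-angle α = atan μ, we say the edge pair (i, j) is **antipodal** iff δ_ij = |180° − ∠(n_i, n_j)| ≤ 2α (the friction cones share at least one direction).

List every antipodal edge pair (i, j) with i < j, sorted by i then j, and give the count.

count = 4; pairs: (0,3), (1,4), (2,4), (2,5)

α = atan 0.4 = 21.80°;  2α = 43.60°
n_0 = (+0.9749, +0.2227)
n_1 = (+0.4222, +0.9065)
n_2 = (-0.1567, +0.9877)
n_3 = (-0.9888, +0.1493)
n_4 = (-0.2006, -0.9797)
n_5 = (+0.5576, -0.8301)
  (0,1): δ = 127.84°  ·
  (0,2): δ = 93.85°  ·
  (0,3): δ = 21.45°  ✓
  (0,4): δ = 65.56°  ·
  (0,5): δ = 111.03°  ·
  (1,2): δ = 146.02°  ·
  (1,3): δ = 73.61°  ·
  (1,4): δ = 13.40°  ✓
  (1,5): δ = 58.86°  ·
  (2,3): δ = 107.60°  ·
  (2,4): δ = 20.59°  ✓
  (2,5): δ = 24.88°  ✓
  (3,4): δ = 92.99°  ·
  (3,5): δ = 47.52°  ·
  (4,5): δ = 134.53°  ·
antipodal pairs: 4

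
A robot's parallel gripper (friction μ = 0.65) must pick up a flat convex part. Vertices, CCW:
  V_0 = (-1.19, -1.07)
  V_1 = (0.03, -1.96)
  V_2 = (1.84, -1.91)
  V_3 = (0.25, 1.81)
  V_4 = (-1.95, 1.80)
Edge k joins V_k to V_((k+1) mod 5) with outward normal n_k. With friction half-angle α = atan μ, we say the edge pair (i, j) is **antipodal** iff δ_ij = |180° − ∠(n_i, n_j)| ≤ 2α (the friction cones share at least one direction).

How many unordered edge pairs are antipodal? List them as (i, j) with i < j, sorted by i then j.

count = 4; pairs: (0,2), (0,3), (1,3), (2,4)

α = atan 0.65 = 33.02°;  2α = 66.05°
n_0 = (-0.5894, -0.8079)
n_1 = (+0.0276, -0.9996)
n_2 = (+0.9195, +0.3930)
n_3 = (-0.0045, +1.0000)
n_4 = (-0.9667, -0.2560)
  (0,1): δ = 142.31°  ·
  (0,2): δ = 30.75°  ✓
  (0,3): δ = 36.37°  ✓
  (0,4): δ = 140.94°  ·
  (1,2): δ = 68.44°  ·
  (1,3): δ = 1.32°  ✓
  (1,4): δ = 103.25°  ·
  (2,3): δ = 112.88°  ·
  (2,4): δ = 8.31°  ✓
  (3,4): δ = 75.43°  ·
antipodal pairs: 4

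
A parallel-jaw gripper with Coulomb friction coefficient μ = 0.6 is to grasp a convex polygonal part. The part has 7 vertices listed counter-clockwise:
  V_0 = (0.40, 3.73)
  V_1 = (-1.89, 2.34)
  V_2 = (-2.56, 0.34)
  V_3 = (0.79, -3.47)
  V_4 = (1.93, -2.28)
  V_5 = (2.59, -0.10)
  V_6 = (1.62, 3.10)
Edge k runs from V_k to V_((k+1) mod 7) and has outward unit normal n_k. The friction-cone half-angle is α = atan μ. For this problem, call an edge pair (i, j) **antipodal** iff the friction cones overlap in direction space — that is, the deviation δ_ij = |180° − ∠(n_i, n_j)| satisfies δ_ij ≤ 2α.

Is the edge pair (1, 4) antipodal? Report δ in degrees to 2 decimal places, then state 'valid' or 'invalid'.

α = atan 0.6 = 30.96°;  2α = 61.93°
edge 1: e_1 = (-0.67, -2.00);  n_1 = (-0.9482, +0.3176)
edge 4: e_4 = (+0.66, +2.18);  n_4 = (+0.9571, -0.2898)
∠(n_1, n_4) = 178.32°
δ = |180° − 178.32°| = 1.68°
1.68° ≤ 2α = 61.93°  →  valid

δ = 1.68°, valid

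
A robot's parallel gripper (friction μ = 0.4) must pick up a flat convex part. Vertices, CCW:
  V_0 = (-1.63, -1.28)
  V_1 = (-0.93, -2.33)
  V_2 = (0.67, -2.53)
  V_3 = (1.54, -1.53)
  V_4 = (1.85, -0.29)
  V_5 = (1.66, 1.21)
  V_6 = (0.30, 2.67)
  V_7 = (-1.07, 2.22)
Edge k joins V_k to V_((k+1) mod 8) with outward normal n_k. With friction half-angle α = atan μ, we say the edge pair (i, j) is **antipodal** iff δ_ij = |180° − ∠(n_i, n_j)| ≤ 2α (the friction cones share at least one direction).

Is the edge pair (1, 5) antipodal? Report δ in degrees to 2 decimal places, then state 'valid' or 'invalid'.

δ = 39.91°, valid

α = atan 0.4 = 21.80°;  2α = 43.60°
edge 1: e_1 = (+1.60, -0.20);  n_1 = (-0.1240, -0.9923)
edge 5: e_5 = (-1.36, +1.46);  n_5 = (+0.7317, +0.6816)
∠(n_1, n_5) = 140.09°
δ = |180° − 140.09°| = 39.91°
39.91° ≤ 2α = 43.60°  →  valid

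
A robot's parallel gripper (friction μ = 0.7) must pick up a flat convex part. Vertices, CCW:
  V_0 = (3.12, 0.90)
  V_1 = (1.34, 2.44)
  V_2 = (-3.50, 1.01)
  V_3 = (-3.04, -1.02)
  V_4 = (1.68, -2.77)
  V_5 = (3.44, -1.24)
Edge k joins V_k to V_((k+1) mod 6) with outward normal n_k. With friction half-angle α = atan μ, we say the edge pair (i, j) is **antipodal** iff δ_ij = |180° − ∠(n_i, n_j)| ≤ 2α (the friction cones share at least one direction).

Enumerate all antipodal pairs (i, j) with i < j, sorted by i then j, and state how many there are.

α = atan 0.7 = 34.99°;  2α = 69.98°
n_0 = (+0.6543, +0.7562)
n_1 = (-0.2833, +0.9590)
n_2 = (-0.9753, -0.2210)
n_3 = (-0.3476, -0.9376)
n_4 = (+0.6561, -0.7547)
n_5 = (+0.9890, +0.1479)
  (0,1): δ = 122.67°  ·
  (0,2): δ = 36.37°  ✓
  (0,3): δ = 20.52°  ✓
  (0,4): δ = 81.87°  ·
  (0,5): δ = 139.37°  ·
  (1,2): δ = 93.69°  ·
  (1,3): δ = 36.80°  ✓
  (1,4): δ = 24.54°  ✓
  (1,5): δ = 82.04°  ·
  (2,3): δ = 123.11°  ·
  (2,4): δ = 61.77°  ✓
  (2,5): δ = 4.26°  ✓
  (3,4): δ = 118.66°  ·
  (3,5): δ = 61.15°  ✓
  (4,5): δ = 122.50°  ·
antipodal pairs: 7

count = 7; pairs: (0,2), (0,3), (1,3), (1,4), (2,4), (2,5), (3,5)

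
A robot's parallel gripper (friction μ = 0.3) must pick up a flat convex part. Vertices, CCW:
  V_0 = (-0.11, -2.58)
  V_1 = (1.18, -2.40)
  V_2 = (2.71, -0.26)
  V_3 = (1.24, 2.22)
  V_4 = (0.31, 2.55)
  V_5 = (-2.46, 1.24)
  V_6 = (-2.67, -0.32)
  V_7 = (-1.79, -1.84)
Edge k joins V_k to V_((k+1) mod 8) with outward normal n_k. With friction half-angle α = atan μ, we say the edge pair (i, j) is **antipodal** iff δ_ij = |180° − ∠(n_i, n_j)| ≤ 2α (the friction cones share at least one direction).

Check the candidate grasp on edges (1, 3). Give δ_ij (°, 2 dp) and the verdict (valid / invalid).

δ = 73.97°, invalid

α = atan 0.3 = 16.70°;  2α = 33.40°
edge 1: e_1 = (+1.53, +2.14);  n_1 = (+0.8135, -0.5816)
edge 3: e_3 = (-0.93, +0.33);  n_3 = (+0.3344, +0.9424)
∠(n_1, n_3) = 106.03°
δ = |180° − 106.03°| = 73.97°
73.97° > 2α = 33.40°  →  invalid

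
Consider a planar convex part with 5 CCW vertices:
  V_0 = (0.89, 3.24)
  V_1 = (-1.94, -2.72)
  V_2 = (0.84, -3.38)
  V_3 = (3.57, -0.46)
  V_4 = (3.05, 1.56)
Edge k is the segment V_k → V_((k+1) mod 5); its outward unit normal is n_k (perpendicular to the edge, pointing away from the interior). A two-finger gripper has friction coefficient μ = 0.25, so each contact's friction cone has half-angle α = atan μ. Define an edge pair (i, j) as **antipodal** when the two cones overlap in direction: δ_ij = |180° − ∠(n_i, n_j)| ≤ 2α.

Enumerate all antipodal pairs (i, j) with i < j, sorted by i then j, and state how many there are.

count = 2; pairs: (0,2), (1,4)

α = atan 0.25 = 14.04°;  2α = 28.07°
n_0 = (-0.9033, +0.4289)
n_1 = (-0.2310, -0.9730)
n_2 = (+0.7305, -0.6829)
n_3 = (+0.9684, +0.2493)
n_4 = (+0.6139, +0.7894)
  (0,1): δ = 77.96°  ·
  (0,2): δ = 17.67°  ✓
  (0,3): δ = 39.84°  ·
  (0,4): δ = 77.52°  ·
  (1,2): δ = 119.72°  ·
  (1,3): δ = 62.21°  ·
  (1,4): δ = 24.52°  ✓
  (2,3): δ = 122.49°  ·
  (2,4): δ = 84.80°  ·
  (3,4): δ = 142.31°  ·
antipodal pairs: 2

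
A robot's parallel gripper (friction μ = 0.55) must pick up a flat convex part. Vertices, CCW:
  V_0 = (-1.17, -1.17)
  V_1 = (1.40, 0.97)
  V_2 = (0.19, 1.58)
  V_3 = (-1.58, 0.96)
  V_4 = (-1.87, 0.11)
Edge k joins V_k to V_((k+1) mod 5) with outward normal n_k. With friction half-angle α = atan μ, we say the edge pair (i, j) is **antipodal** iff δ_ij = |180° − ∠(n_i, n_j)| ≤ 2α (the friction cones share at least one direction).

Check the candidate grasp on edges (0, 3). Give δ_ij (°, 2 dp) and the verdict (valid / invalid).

α = atan 0.55 = 28.81°;  2α = 57.62°
edge 0: e_0 = (+2.57, +2.14);  n_0 = (+0.6399, -0.7685)
edge 3: e_3 = (-0.29, -0.85);  n_3 = (-0.9464, +0.3229)
∠(n_0, n_3) = 148.62°
δ = |180° − 148.62°| = 31.38°
31.38° ≤ 2α = 57.62°  →  valid

δ = 31.38°, valid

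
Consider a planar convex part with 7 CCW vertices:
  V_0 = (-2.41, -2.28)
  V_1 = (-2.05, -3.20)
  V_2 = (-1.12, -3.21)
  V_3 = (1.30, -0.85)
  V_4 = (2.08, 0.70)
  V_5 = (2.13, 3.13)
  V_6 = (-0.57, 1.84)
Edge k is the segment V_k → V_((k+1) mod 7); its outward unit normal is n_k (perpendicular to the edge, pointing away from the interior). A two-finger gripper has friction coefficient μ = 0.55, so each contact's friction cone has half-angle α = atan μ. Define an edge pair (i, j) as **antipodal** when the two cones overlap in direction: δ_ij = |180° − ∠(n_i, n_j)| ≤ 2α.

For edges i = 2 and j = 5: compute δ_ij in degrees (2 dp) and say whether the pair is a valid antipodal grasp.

α = atan 0.55 = 28.81°;  2α = 57.62°
edge 2: e_2 = (+2.42, +2.36);  n_2 = (+0.6982, -0.7159)
edge 5: e_5 = (-2.70, -1.29);  n_5 = (-0.4311, +0.9023)
∠(n_2, n_5) = 161.26°
δ = |180° − 161.26°| = 18.74°
18.74° ≤ 2α = 57.62°  →  valid

δ = 18.74°, valid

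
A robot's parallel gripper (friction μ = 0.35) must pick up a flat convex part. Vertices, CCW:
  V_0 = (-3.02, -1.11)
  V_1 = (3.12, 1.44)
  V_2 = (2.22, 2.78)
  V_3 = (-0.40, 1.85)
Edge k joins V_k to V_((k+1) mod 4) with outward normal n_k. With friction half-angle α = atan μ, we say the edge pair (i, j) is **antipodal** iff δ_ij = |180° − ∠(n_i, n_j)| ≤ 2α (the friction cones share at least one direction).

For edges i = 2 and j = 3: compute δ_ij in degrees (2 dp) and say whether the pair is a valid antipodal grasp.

α = atan 0.35 = 19.29°;  2α = 38.58°
edge 2: e_2 = (-2.62, -0.93);  n_2 = (-0.3345, +0.9424)
edge 3: e_3 = (-2.62, -2.96);  n_3 = (-0.7488, +0.6628)
∠(n_2, n_3) = 28.94°
δ = |180° − 28.94°| = 151.06°
151.06° > 2α = 38.58°  →  invalid

δ = 151.06°, invalid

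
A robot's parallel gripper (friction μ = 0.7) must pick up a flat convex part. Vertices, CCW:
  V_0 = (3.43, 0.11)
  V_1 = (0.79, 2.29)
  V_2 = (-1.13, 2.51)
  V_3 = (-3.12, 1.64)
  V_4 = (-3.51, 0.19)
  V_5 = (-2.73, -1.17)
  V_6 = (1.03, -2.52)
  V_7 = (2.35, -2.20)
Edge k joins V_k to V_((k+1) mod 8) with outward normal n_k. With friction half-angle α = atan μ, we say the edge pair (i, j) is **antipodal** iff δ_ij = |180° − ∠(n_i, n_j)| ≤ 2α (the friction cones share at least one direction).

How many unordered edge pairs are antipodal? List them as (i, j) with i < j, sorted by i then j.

α = atan 0.7 = 34.99°;  2α = 69.98°
n_0 = (+0.6367, +0.7711)
n_1 = (+0.1138, +0.9935)
n_2 = (-0.4006, +0.9163)
n_3 = (-0.9657, +0.2597)
n_4 = (-0.8675, -0.4975)
n_5 = (-0.3379, -0.9412)
n_6 = (+0.2356, -0.9719)
n_7 = (+0.9059, -0.4235)
  (0,1): δ = 146.99°  ·
  (0,2): δ = 116.84°  ·
  (0,3): δ = 65.51°  ✓
  (0,4): δ = 20.62°  ✓
  (0,5): δ = 19.80°  ✓
  (0,6): δ = 53.18°  ✓
  (0,7): δ = 104.49°  ·
  (1,2): δ = 149.85°  ·
  (1,3): δ = 98.52°  ·
  (1,4): δ = 53.63°  ✓
  (1,5): δ = 13.21°  ✓
  (1,6): δ = 20.16°  ✓
  (1,7): δ = 71.48°  ·
  (2,3): δ = 128.67°  ·
  (2,4): δ = 83.78°  ·
  (2,5): δ = 43.36°  ✓
  (2,6): δ = 9.99°  ✓
  (2,7): δ = 41.33°  ✓
  (3,4): δ = 135.11°  ·
  (3,5): δ = 94.70°  ·
  (3,6): δ = 61.32°  ✓
  (3,7): δ = 10.00°  ✓
  (4,5): δ = 139.59°  ·
  (4,6): δ = 106.21°  ·
  (4,7): δ = 54.89°  ✓
  (5,6): δ = 146.62°  ·
  (5,7): δ = 95.31°  ·
  (6,7): δ = 128.68°  ·
antipodal pairs: 13

count = 13; pairs: (0,3), (0,4), (0,5), (0,6), (1,4), (1,5), (1,6), (2,5), (2,6), (2,7), (3,6), (3,7), (4,7)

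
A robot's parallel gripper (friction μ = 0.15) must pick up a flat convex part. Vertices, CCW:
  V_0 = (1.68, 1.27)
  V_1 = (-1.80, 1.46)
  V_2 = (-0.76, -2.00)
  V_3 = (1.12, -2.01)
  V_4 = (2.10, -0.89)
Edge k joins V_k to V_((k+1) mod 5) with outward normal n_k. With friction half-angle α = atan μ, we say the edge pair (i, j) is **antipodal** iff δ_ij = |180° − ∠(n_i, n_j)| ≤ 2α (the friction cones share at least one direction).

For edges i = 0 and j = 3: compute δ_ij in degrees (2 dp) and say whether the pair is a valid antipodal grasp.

α = atan 0.15 = 8.53°;  2α = 17.06°
edge 0: e_0 = (-3.48, +0.19);  n_0 = (+0.0545, +0.9985)
edge 3: e_3 = (+0.98, +1.12);  n_3 = (+0.7526, -0.6585)
∠(n_0, n_3) = 128.06°
δ = |180° − 128.06°| = 51.94°
51.94° > 2α = 17.06°  →  invalid

δ = 51.94°, invalid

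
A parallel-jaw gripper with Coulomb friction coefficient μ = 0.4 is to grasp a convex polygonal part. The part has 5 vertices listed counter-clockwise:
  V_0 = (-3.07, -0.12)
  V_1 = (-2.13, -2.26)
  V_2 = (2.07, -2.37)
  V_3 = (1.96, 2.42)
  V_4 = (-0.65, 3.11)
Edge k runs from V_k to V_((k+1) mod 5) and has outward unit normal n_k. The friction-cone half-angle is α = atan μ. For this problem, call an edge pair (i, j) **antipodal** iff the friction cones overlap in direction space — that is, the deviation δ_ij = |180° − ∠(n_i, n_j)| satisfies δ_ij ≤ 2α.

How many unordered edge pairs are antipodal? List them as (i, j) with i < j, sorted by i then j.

α = atan 0.4 = 21.80°;  2α = 43.60°
n_0 = (-0.9156, -0.4022)
n_1 = (-0.0262, -0.9997)
n_2 = (+0.9997, +0.0230)
n_3 = (+0.2556, +0.9668)
n_4 = (-0.8003, +0.5996)
  (0,1): δ = 115.21°  ·
  (0,2): δ = 22.40°  ✓
  (0,3): δ = 51.48°  ·
  (0,4): δ = 119.44°  ·
  (1,2): δ = 87.18°  ·
  (1,3): δ = 13.31°  ✓
  (1,4): δ = 54.66°  ·
  (2,3): δ = 106.12°  ·
  (2,4): δ = 38.16°  ✓
  (3,4): δ = 112.03°  ·
antipodal pairs: 3

count = 3; pairs: (0,2), (1,3), (2,4)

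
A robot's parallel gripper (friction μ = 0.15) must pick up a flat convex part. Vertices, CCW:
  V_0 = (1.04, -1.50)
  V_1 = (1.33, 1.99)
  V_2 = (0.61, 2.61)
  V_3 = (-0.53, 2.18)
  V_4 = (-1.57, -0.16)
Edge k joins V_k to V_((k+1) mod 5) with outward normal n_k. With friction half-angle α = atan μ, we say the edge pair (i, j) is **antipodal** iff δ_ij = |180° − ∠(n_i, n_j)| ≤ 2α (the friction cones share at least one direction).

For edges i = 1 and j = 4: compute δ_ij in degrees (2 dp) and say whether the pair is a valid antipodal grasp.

α = atan 0.15 = 8.53°;  2α = 17.06°
edge 1: e_1 = (-0.72, +0.62);  n_1 = (+0.6525, +0.7578)
edge 4: e_4 = (+2.61, -1.34);  n_4 = (-0.4567, -0.8896)
∠(n_1, n_4) = 166.44°
δ = |180° − 166.44°| = 13.56°
13.56° ≤ 2α = 17.06°  →  valid

δ = 13.56°, valid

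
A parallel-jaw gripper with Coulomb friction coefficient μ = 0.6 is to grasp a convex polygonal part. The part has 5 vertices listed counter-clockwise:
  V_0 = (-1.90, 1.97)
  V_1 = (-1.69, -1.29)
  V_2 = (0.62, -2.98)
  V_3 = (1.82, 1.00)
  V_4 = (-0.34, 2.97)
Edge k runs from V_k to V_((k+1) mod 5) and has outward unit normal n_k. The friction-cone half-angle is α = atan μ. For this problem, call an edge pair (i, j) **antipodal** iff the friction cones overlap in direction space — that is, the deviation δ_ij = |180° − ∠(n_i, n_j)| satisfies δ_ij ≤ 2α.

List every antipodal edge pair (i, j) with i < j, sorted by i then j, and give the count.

count = 4; pairs: (0,2), (0,3), (1,3), (2,4)

α = atan 0.6 = 30.96°;  2α = 61.93°
n_0 = (-0.9979, -0.0643)
n_1 = (-0.5905, -0.8071)
n_2 = (+0.9574, -0.2887)
n_3 = (+0.6739, +0.7389)
n_4 = (-0.5397, +0.8419)
  (0,1): δ = 129.88°  ·
  (0,2): δ = 20.46°  ✓
  (0,3): δ = 43.95°  ✓
  (0,4): δ = 118.98°  ·
  (1,2): δ = 70.59°  ·
  (1,3): δ = 6.18°  ✓
  (1,4): δ = 68.85°  ·
  (2,3): δ = 115.59°  ·
  (2,4): δ = 40.56°  ✓
  (3,4): δ = 104.97°  ·
antipodal pairs: 4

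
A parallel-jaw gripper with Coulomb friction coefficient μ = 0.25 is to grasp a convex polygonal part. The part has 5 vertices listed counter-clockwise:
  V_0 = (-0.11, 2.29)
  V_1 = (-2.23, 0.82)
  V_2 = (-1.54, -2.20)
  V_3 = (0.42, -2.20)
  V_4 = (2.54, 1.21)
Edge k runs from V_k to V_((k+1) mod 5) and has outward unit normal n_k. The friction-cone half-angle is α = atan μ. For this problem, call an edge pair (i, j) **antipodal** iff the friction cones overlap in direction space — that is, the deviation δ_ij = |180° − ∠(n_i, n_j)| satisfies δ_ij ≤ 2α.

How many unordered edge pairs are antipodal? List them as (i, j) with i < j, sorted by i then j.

count = 2; pairs: (0,3), (2,4)

α = atan 0.25 = 14.04°;  2α = 28.07°
n_0 = (-0.5698, +0.8218)
n_1 = (-0.9749, -0.2227)
n_2 = (+0.0000, -1.0000)
n_3 = (+0.8493, -0.5280)
n_4 = (+0.3774, +0.9260)
  (0,1): δ = 111.87°  ·
  (0,2): δ = 34.74°  ·
  (0,3): δ = 23.39°  ✓
  (0,4): δ = 123.09°  ·
  (1,2): δ = 102.87°  ·
  (1,3): δ = 44.74°  ·
  (1,4): δ = 54.96°  ·
  (2,3): δ = 121.87°  ·
  (2,4): δ = 22.17°  ✓
  (3,4): δ = 80.30°  ·
antipodal pairs: 2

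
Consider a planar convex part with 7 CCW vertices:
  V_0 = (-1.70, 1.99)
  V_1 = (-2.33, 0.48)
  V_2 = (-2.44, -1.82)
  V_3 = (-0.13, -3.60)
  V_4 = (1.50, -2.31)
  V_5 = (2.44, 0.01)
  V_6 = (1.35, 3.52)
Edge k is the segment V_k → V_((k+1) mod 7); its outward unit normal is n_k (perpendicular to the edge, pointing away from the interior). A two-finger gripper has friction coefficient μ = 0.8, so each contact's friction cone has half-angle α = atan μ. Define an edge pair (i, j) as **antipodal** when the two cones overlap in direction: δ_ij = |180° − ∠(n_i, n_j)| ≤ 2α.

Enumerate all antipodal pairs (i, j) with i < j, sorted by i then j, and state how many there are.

α = atan 0.8 = 38.66°;  2α = 77.32°
n_0 = (-0.9229, +0.3850)
n_1 = (-0.9989, +0.0478)
n_2 = (-0.6104, -0.7921)
n_3 = (+0.6206, -0.7841)
n_4 = (+0.9268, -0.3755)
n_5 = (+0.9550, +0.2966)
n_6 = (-0.4484, +0.8938)
  (0,1): δ = 160.09°  ·
  (0,2): δ = 104.97°  ·
  (0,3): δ = 28.99°  ✓
  (0,4): δ = 0.59°  ✓
  (0,5): δ = 39.90°  ✓
  (0,6): δ = 139.29°  ·
  (1,2): δ = 124.88°  ·
  (1,3): δ = 48.90°  ✓
  (1,4): δ = 19.32°  ✓
  (1,5): δ = 19.99°  ✓
  (1,6): δ = 119.38°  ·
  (2,3): δ = 104.03°  ·
  (2,4): δ = 74.44°  ✓
  (2,5): δ = 35.13°  ✓
  (2,6): δ = 64.26°  ✓
  (3,4): δ = 150.41°  ·
  (3,5): δ = 111.11°  ·
  (3,6): δ = 11.72°  ✓
  (4,5): δ = 140.69°  ·
  (4,6): δ = 41.30°  ✓
  (5,6): δ = 80.61°  ·
antipodal pairs: 11

count = 11; pairs: (0,3), (0,4), (0,5), (1,3), (1,4), (1,5), (2,4), (2,5), (2,6), (3,6), (4,6)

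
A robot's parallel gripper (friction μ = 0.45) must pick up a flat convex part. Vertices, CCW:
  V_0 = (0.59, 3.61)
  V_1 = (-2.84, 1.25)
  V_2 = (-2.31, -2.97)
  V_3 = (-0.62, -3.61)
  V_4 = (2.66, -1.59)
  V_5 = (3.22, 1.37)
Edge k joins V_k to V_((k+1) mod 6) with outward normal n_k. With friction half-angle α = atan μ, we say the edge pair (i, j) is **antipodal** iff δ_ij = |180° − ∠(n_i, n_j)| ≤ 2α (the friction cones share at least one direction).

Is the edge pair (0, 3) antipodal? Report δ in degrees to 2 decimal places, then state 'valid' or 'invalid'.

α = atan 0.45 = 24.23°;  2α = 48.46°
edge 0: e_0 = (-3.43, -2.36);  n_0 = (-0.5668, +0.8238)
edge 3: e_3 = (+3.28, +2.02);  n_3 = (+0.5244, -0.8515)
∠(n_0, n_3) = 177.10°
δ = |180° − 177.10°| = 2.90°
2.90° ≤ 2α = 48.46°  →  valid

δ = 2.90°, valid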